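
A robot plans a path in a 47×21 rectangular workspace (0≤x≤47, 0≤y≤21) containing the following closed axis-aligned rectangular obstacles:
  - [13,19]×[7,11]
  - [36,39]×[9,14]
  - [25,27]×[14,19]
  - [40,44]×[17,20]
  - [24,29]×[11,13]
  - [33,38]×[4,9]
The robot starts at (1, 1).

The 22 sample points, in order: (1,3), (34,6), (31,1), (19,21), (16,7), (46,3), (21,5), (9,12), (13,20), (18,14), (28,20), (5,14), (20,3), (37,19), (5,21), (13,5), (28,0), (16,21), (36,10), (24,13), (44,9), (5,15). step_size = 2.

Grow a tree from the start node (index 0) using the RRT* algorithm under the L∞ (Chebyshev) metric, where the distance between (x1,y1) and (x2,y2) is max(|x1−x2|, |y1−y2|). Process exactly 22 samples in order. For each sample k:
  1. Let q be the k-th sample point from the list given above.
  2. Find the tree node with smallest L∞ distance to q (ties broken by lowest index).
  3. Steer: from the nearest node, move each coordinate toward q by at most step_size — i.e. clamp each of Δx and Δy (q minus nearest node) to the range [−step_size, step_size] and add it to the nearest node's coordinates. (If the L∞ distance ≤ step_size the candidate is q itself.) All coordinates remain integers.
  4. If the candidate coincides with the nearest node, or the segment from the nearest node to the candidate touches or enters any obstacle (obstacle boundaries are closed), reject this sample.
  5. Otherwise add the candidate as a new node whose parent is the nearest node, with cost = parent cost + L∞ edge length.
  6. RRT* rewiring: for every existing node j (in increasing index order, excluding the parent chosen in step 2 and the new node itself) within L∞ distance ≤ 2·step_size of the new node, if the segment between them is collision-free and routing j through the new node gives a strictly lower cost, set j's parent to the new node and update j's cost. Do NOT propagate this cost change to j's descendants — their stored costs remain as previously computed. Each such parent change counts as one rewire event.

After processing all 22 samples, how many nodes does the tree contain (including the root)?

1. q=(1,3) nearest=0 d=2 new=(1,3) → add node 1 parent=0 cost=2
2. q=(34,6) nearest=0 d=33 new=(3,3) → add node 2 parent=0 cost=2
3. q=(31,1) nearest=2 d=28 new=(5,1) → add node 3 parent=2 cost=4
4. q=(19,21) nearest=1 d=18 new=(3,5) → add node 4 parent=1 cost=4
5. q=(16,7) nearest=3 d=11 new=(7,3) → add node 5 parent=3 cost=6
6. q=(46,3) nearest=5 d=39 new=(9,3) → add node 6 parent=5 cost=8
7. q=(21,5) nearest=6 d=12 new=(11,5) → add node 7 parent=6 cost=10
8. q=(9,12) nearest=4 d=7 new=(5,7) → add node 8 parent=4 cost=6
9. q=(13,20) nearest=8 d=13 new=(7,9) → add node 9 parent=8 cost=8
10. q=(18,14) nearest=7 d=9 new=(13,7) → blocked by [13,19]×[7,11], reject
11. q=(28,20) nearest=7 d=17 new=(13,7) → blocked by [13,19]×[7,11], reject
12. q=(5,14) nearest=9 d=5 new=(5,11) → add node 10 parent=9 cost=10
13. q=(20,3) nearest=7 d=9 new=(13,3) → add node 11 parent=7 cost=12
14. q=(37,19) nearest=11 d=24 new=(15,5) → add node 12 parent=11 cost=14
15. q=(5,21) nearest=10 d=10 new=(5,13) → add node 13 parent=10 cost=12
16. q=(13,5) nearest=7 d=2 new=(13,5) → add node 14 parent=7 cost=12
17. q=(28,0) nearest=12 d=13 new=(17,3) → add node 15 parent=12 cost=16
18. q=(16,21) nearest=10 d=11 new=(7,13) → add node 16 parent=10 cost=12
19. q=(36,10) nearest=15 d=19 new=(19,5) → add node 17 parent=15 cost=18
20. q=(24,13) nearest=17 d=8 new=(21,7) → add node 18 parent=17 cost=20
21. q=(44,9) nearest=18 d=23 new=(23,9) → add node 19 parent=18 cost=22
22. q=(5,15) nearest=13 d=2 new=(5,15) → add node 20 parent=13 cost=14

Node count: 21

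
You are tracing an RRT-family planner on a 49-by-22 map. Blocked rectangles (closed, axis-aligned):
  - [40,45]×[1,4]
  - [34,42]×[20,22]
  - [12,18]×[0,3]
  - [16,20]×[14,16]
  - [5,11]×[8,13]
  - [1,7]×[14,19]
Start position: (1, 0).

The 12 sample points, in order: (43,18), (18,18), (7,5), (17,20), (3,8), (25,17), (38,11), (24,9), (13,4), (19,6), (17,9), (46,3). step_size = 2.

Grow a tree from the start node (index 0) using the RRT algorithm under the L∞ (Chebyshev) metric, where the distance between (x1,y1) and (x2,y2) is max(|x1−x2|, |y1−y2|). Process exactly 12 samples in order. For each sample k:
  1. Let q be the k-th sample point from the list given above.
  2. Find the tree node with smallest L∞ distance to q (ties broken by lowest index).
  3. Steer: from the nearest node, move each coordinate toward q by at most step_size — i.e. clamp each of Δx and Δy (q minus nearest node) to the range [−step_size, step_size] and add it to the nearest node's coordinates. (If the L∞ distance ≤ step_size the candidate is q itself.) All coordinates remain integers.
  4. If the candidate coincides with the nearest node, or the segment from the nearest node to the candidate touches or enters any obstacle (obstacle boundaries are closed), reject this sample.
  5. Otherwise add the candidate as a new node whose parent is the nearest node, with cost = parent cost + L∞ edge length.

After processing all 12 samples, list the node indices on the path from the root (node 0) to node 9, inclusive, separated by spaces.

1. q=(43,18) nearest=0 d=42 new=(3,2) → add node 1 parent=0 cost=2
2. q=(18,18) nearest=1 d=16 new=(5,4) → add node 2 parent=1 cost=4
3. q=(7,5) nearest=2 d=2 new=(7,5) → add node 3 parent=2 cost=6
4. q=(17,20) nearest=3 d=15 new=(9,7) → add node 4 parent=3 cost=8
5. q=(3,8) nearest=2 d=4 new=(3,6) → add node 5 parent=2 cost=6
6. q=(25,17) nearest=4 d=16 new=(11,9) → blocked by [5,11]×[8,13], reject
7. q=(38,11) nearest=4 d=29 new=(11,9) → blocked by [5,11]×[8,13], reject
8. q=(24,9) nearest=4 d=15 new=(11,9) → blocked by [5,11]×[8,13], reject
9. q=(13,4) nearest=4 d=4 new=(11,5) → add node 6 parent=4 cost=10
10. q=(19,6) nearest=6 d=8 new=(13,6) → add node 7 parent=6 cost=12
11. q=(17,9) nearest=7 d=4 new=(15,8) → add node 8 parent=7 cost=14
12. q=(46,3) nearest=8 d=31 new=(17,6) → add node 9 parent=8 cost=16

Path: 0 1 2 3 4 6 7 8 9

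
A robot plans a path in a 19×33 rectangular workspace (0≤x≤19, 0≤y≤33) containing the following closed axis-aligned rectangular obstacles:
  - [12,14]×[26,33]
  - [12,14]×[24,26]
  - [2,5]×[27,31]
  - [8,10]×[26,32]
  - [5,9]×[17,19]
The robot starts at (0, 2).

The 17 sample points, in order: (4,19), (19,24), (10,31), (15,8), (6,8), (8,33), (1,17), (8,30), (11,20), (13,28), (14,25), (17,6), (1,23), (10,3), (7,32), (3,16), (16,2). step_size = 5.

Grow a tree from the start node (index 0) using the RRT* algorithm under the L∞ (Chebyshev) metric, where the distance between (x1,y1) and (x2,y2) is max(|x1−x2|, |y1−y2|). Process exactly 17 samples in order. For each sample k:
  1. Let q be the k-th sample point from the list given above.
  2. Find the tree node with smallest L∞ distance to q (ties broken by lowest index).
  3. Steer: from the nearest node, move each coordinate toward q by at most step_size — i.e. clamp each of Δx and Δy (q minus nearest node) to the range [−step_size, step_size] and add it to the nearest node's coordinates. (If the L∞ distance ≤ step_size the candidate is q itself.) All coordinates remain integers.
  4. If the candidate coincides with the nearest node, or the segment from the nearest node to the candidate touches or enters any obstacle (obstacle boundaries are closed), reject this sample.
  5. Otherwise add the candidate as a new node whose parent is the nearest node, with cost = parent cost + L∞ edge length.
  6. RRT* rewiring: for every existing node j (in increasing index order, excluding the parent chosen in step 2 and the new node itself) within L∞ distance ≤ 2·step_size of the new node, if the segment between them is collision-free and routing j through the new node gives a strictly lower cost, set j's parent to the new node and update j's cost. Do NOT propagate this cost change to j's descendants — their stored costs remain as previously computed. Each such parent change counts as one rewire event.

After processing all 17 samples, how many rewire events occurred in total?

1. q=(4,19) nearest=0 d=17 new=(4,7) → add node 1 parent=0 cost=5
2. q=(19,24) nearest=1 d=17 new=(9,12) → add node 2 parent=1 cost=10
3. q=(10,31) nearest=2 d=19 new=(10,17) → add node 3 parent=2 cost=15
4. q=(15,8) nearest=2 d=6 new=(14,8) → add node 4 parent=2 cost=15
5. q=(6,8) nearest=1 d=2 new=(6,8) → add node 5 parent=1 cost=7
6. q=(8,33) nearest=3 d=16 new=(8,22) → add node 6 parent=3 cost=20
7. q=(1,17) nearest=6 d=7 new=(3,17) → blocked by [5,9]×[17,19], reject
8. q=(8,30) nearest=6 d=8 new=(8,27) → blocked by [8,10]×[26,32], reject
9. q=(11,20) nearest=3 d=3 new=(11,20) → add node 7 parent=3 cost=18
10. q=(13,28) nearest=6 d=6 new=(13,27) → blocked by [12,14]×[26,33], reject
11. q=(14,25) nearest=7 d=5 new=(14,25) → blocked by [12,14]×[24,26], reject
12. q=(17,6) nearest=4 d=3 new=(17,6) → add node 8 parent=4 cost=18
13. q=(1,23) nearest=6 d=7 new=(3,23) → add node 9 parent=6 cost=25
14. q=(10,3) nearest=4 d=5 new=(10,3) → add node 10 parent=4 cost=20
15. q=(7,32) nearest=9 d=9 new=(7,28) → add node 11 parent=9 cost=30
16. q=(3,16) nearest=2 d=6 new=(4,16) → add node 12 parent=2 cost=15; rewire 9→12 (22<25)
17. q=(16,2) nearest=8 d=4 new=(16,2) → add node 13 parent=8 cost=22

Rewire events: 1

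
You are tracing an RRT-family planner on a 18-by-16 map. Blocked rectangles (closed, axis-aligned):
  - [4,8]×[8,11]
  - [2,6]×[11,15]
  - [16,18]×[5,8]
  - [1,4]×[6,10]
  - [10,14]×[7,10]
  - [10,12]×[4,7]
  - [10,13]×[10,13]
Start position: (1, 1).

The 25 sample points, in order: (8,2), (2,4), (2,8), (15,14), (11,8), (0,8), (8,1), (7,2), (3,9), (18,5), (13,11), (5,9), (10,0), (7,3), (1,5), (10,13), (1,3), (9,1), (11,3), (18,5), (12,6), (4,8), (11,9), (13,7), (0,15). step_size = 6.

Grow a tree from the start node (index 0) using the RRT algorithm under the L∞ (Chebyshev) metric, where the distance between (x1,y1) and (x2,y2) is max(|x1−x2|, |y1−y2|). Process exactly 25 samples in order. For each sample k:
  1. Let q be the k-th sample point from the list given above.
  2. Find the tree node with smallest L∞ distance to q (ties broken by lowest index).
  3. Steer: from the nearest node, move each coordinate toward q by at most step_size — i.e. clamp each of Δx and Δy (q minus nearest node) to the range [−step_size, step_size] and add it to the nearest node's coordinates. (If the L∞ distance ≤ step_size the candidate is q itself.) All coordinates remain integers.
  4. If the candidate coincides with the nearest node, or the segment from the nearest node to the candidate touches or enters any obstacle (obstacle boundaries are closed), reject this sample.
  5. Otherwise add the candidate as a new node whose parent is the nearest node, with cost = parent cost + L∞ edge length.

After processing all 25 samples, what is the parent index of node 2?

Parent of node 2: 0

1. q=(8,2) nearest=0 d=7 new=(7,2) → add node 1 parent=0 cost=6
2. q=(2,4) nearest=0 d=3 new=(2,4) → add node 2 parent=0 cost=3
3. q=(2,8) nearest=2 d=4 new=(2,8) → blocked by [1,4]×[6,10], reject
4. q=(15,14) nearest=1 d=12 new=(13,8) → blocked by [10,14]×[7,10], reject
5. q=(11,8) nearest=1 d=6 new=(11,8) → blocked by [10,14]×[7,10], reject
6. q=(0,8) nearest=2 d=4 new=(0,8) → blocked by [1,4]×[6,10], reject
7. q=(8,1) nearest=1 d=1 new=(8,1) → add node 3 parent=1 cost=7
8. q=(7,2) nearest=1 d=0 → coincident, reject
9. q=(3,9) nearest=2 d=5 new=(3,9) → blocked by [1,4]×[6,10], reject
10. q=(18,5) nearest=3 d=10 new=(14,5) → add node 4 parent=3 cost=13
11. q=(13,11) nearest=4 d=6 new=(13,11) → blocked by [10,14]×[7,10], reject
12. q=(5,9) nearest=2 d=5 new=(5,9) → blocked by [4,8]×[8,11], reject
13. q=(10,0) nearest=3 d=2 new=(10,0) → add node 5 parent=3 cost=9
14. q=(7,3) nearest=1 d=1 new=(7,3) → add node 6 parent=1 cost=7
15. q=(1,5) nearest=2 d=1 new=(1,5) → add node 7 parent=2 cost=4
16. q=(10,13) nearest=4 d=8 new=(10,11) → blocked by [10,14]×[7,10], reject
17. q=(1,3) nearest=2 d=1 new=(1,3) → add node 8 parent=2 cost=4
18. q=(9,1) nearest=3 d=1 new=(9,1) → add node 9 parent=3 cost=8
19. q=(11,3) nearest=9 d=2 new=(11,3) → add node 10 parent=9 cost=10
20. q=(18,5) nearest=4 d=4 new=(18,5) → blocked by [16,18]×[5,8], reject
21. q=(12,6) nearest=4 d=2 new=(12,6) → blocked by [10,12]×[4,7], reject
22. q=(4,8) nearest=7 d=3 new=(4,8) → blocked by [4,8]×[8,11], reject
23. q=(11,9) nearest=4 d=4 new=(11,9) → blocked by [10,14]×[7,10], reject
24. q=(13,7) nearest=4 d=2 new=(13,7) → blocked by [10,14]×[7,10], reject
25. q=(0,15) nearest=7 d=10 new=(0,11) → add node 11 parent=7 cost=10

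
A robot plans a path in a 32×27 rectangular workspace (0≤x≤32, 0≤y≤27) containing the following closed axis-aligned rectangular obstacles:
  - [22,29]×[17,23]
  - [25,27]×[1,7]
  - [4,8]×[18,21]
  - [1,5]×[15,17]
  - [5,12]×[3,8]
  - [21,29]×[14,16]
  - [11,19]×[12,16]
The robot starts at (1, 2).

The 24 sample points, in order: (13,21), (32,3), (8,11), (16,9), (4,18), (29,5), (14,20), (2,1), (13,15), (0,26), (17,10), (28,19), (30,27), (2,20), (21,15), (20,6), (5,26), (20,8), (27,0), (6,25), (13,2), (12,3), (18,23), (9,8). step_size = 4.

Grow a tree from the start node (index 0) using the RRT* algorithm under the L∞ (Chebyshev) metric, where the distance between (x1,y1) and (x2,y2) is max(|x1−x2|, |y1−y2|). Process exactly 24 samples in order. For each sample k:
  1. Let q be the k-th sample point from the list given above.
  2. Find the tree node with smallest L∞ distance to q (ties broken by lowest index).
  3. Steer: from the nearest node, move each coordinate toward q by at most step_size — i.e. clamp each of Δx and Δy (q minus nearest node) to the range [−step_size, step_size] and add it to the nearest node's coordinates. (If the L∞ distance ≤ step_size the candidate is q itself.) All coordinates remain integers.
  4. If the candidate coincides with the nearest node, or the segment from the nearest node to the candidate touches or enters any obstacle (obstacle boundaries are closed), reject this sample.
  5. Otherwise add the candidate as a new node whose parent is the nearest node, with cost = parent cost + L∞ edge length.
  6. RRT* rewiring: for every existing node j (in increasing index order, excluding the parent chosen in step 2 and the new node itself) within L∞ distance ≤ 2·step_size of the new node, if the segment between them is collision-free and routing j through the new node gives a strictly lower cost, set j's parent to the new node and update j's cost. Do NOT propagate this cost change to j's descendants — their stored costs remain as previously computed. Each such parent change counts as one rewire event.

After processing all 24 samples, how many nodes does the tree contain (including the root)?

Node count: 5

1. q=(13,21) nearest=0 d=19 new=(5,6) → blocked by [5,12]×[3,8], reject
2. q=(32,3) nearest=0 d=31 new=(5,3) → blocked by [5,12]×[3,8], reject
3. q=(8,11) nearest=0 d=9 new=(5,6) → blocked by [5,12]×[3,8], reject
4. q=(16,9) nearest=0 d=15 new=(5,6) → blocked by [5,12]×[3,8], reject
5. q=(4,18) nearest=0 d=16 new=(4,6) → add node 1 parent=0 cost=4
6. q=(29,5) nearest=1 d=25 new=(8,5) → blocked by [5,12]×[3,8], reject
7. q=(14,20) nearest=1 d=14 new=(8,10) → blocked by [5,12]×[3,8], reject
8. q=(2,1) nearest=0 d=1 new=(2,1) → add node 2 parent=0 cost=1
9. q=(13,15) nearest=1 d=9 new=(8,10) → blocked by [5,12]×[3,8], reject
10. q=(0,26) nearest=1 d=20 new=(0,10) → add node 3 parent=1 cost=8
11. q=(17,10) nearest=1 d=13 new=(8,10) → blocked by [5,12]×[3,8], reject
12. q=(28,19) nearest=1 d=24 new=(8,10) → blocked by [5,12]×[3,8], reject
13. q=(30,27) nearest=1 d=26 new=(8,10) → blocked by [5,12]×[3,8], reject
14. q=(2,20) nearest=3 d=10 new=(2,14) → add node 4 parent=3 cost=12
15. q=(21,15) nearest=1 d=17 new=(8,10) → blocked by [5,12]×[3,8], reject
16. q=(20,6) nearest=1 d=16 new=(8,6) → blocked by [5,12]×[3,8], reject
17. q=(5,26) nearest=4 d=12 new=(5,18) → blocked by [4,8]×[18,21], reject
18. q=(20,8) nearest=1 d=16 new=(8,8) → blocked by [5,12]×[3,8], reject
19. q=(27,0) nearest=1 d=23 new=(8,2) → blocked by [5,12]×[3,8], reject
20. q=(6,25) nearest=4 d=11 new=(6,18) → blocked by [4,8]×[18,21], reject
21. q=(13,2) nearest=1 d=9 new=(8,2) → blocked by [5,12]×[3,8], reject
22. q=(12,3) nearest=1 d=8 new=(8,3) → blocked by [5,12]×[3,8], reject
23. q=(18,23) nearest=4 d=16 new=(6,18) → blocked by [4,8]×[18,21], reject
24. q=(9,8) nearest=1 d=5 new=(8,8) → blocked by [5,12]×[3,8], reject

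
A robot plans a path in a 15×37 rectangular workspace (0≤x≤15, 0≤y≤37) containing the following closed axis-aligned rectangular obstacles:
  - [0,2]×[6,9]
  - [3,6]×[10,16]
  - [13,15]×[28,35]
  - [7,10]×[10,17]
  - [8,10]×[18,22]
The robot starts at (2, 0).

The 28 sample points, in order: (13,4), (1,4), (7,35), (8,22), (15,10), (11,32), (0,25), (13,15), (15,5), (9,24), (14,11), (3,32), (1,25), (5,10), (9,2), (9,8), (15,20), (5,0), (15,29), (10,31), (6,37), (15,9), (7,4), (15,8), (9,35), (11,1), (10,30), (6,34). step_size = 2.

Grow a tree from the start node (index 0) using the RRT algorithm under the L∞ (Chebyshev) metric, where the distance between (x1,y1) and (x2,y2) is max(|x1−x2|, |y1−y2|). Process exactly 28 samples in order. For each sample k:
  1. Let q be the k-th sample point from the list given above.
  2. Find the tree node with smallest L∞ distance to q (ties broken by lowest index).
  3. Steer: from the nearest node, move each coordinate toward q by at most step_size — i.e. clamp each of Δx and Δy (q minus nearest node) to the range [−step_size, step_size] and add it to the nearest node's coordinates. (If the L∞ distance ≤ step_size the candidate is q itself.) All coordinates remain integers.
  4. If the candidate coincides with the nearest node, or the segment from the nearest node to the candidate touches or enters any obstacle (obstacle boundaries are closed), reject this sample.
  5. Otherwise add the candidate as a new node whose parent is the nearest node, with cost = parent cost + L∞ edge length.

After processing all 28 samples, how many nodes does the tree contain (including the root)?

Node count: 14

1. q=(13,4) nearest=0 d=11 new=(4,2) → add node 1 parent=0 cost=2
2. q=(1,4) nearest=1 d=3 new=(2,4) → add node 2 parent=1 cost=4
3. q=(7,35) nearest=2 d=31 new=(4,6) → add node 3 parent=2 cost=6
4. q=(8,22) nearest=3 d=16 new=(6,8) → add node 4 parent=3 cost=8
5. q=(15,10) nearest=4 d=9 new=(8,10) → blocked by [7,10]×[10,17], reject
6. q=(11,32) nearest=4 d=24 new=(8,10) → blocked by [7,10]×[10,17], reject
7. q=(0,25) nearest=4 d=17 new=(4,10) → blocked by [3,6]×[10,16], reject
8. q=(13,15) nearest=4 d=7 new=(8,10) → blocked by [7,10]×[10,17], reject
9. q=(15,5) nearest=4 d=9 new=(8,6) → add node 5 parent=4 cost=10
10. q=(9,24) nearest=4 d=16 new=(8,10) → blocked by [7,10]×[10,17], reject
11. q=(14,11) nearest=5 d=6 new=(10,8) → add node 6 parent=5 cost=12
12. q=(3,32) nearest=4 d=24 new=(4,10) → blocked by [3,6]×[10,16], reject
13. q=(1,25) nearest=4 d=17 new=(4,10) → blocked by [3,6]×[10,16], reject
14. q=(5,10) nearest=4 d=2 new=(5,10) → blocked by [3,6]×[10,16], reject
15. q=(9,2) nearest=5 d=4 new=(9,4) → add node 7 parent=5 cost=12
16. q=(9,8) nearest=6 d=1 new=(9,8) → add node 8 parent=6 cost=13
17. q=(15,20) nearest=4 d=12 new=(8,10) → blocked by [7,10]×[10,17], reject
18. q=(5,0) nearest=1 d=2 new=(5,0) → add node 9 parent=1 cost=4
19. q=(15,29) nearest=4 d=21 new=(8,10) → blocked by [7,10]×[10,17], reject
20. q=(10,31) nearest=4 d=23 new=(8,10) → blocked by [7,10]×[10,17], reject
21. q=(6,37) nearest=4 d=29 new=(6,10) → blocked by [3,6]×[10,16], reject
22. q=(15,9) nearest=6 d=5 new=(12,9) → add node 10 parent=6 cost=14
23. q=(7,4) nearest=5 d=2 new=(7,4) → add node 11 parent=5 cost=12
24. q=(15,8) nearest=10 d=3 new=(14,8) → add node 12 parent=10 cost=16
25. q=(9,35) nearest=10 d=26 new=(10,11) → blocked by [7,10]×[10,17], reject
26. q=(11,1) nearest=7 d=3 new=(11,2) → add node 13 parent=7 cost=14
27. q=(10,30) nearest=10 d=21 new=(10,11) → blocked by [7,10]×[10,17], reject
28. q=(6,34) nearest=10 d=25 new=(10,11) → blocked by [7,10]×[10,17], reject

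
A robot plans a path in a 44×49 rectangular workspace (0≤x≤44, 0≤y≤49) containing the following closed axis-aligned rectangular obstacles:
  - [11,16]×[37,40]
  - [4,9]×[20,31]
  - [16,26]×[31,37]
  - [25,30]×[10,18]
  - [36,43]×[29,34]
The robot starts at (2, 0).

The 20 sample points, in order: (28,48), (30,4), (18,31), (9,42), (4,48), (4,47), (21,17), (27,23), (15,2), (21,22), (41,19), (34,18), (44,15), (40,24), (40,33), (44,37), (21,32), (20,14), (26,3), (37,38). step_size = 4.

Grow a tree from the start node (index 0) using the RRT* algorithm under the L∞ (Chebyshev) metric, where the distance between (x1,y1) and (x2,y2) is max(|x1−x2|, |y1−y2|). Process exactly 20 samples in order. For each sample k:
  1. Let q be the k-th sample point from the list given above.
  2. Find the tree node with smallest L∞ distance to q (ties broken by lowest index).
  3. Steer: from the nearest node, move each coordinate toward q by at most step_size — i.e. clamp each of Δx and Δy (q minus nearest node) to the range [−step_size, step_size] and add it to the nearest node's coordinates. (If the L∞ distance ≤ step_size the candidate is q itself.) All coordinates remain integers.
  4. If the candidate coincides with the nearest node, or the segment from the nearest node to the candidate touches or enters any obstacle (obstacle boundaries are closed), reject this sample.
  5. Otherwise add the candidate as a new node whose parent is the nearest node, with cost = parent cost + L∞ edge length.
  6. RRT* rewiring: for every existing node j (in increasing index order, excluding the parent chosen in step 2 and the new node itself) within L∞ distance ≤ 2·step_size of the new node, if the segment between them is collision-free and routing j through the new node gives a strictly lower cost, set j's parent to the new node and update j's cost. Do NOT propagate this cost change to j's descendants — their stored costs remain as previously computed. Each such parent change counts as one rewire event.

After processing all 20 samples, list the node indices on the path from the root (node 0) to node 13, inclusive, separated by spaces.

Path: 0 1 3 6 7 14 10 11 13

1. q=(28,48) nearest=0 d=48 new=(6,4) → add node 1 parent=0 cost=4
2. q=(30,4) nearest=1 d=24 new=(10,4) → add node 2 parent=1 cost=8
3. q=(18,31) nearest=1 d=27 new=(10,8) → add node 3 parent=1 cost=8
4. q=(9,42) nearest=3 d=34 new=(9,12) → add node 4 parent=3 cost=12
5. q=(4,48) nearest=4 d=36 new=(5,16) → add node 5 parent=4 cost=16
6. q=(4,47) nearest=5 d=31 new=(4,20) → blocked by [4,9]×[20,31], reject
7. q=(21,17) nearest=3 d=11 new=(14,12) → add node 6 parent=3 cost=12
8. q=(27,23) nearest=6 d=13 new=(18,16) → add node 7 parent=6 cost=16
9. q=(15,2) nearest=2 d=5 new=(14,2) → add node 8 parent=2 cost=12
10. q=(21,22) nearest=7 d=6 new=(21,20) → add node 9 parent=7 cost=20
11. q=(41,19) nearest=9 d=20 new=(25,19) → add node 10 parent=9 cost=24
12. q=(34,18) nearest=10 d=9 new=(29,18) → blocked by [25,30]×[10,18], reject
13. q=(44,15) nearest=10 d=19 new=(29,15) → blocked by [25,30]×[10,18], reject
14. q=(40,24) nearest=10 d=15 new=(29,23) → add node 11 parent=10 cost=28
15. q=(40,33) nearest=11 d=11 new=(33,27) → add node 12 parent=11 cost=32
16. q=(44,37) nearest=12 d=11 new=(37,31) → blocked by [36,43]×[29,34], reject
17. q=(21,32) nearest=11 d=9 new=(25,27) → add node 13 parent=11 cost=32
18. q=(20,14) nearest=7 d=2 new=(20,14) → add node 14 parent=7 cost=18; rewire 10→14 (23<24)
19. q=(26,3) nearest=14 d=11 new=(24,10) → add node 15 parent=14 cost=22
20. q=(37,38) nearest=12 d=11 new=(37,31) → blocked by [36,43]×[29,34], reject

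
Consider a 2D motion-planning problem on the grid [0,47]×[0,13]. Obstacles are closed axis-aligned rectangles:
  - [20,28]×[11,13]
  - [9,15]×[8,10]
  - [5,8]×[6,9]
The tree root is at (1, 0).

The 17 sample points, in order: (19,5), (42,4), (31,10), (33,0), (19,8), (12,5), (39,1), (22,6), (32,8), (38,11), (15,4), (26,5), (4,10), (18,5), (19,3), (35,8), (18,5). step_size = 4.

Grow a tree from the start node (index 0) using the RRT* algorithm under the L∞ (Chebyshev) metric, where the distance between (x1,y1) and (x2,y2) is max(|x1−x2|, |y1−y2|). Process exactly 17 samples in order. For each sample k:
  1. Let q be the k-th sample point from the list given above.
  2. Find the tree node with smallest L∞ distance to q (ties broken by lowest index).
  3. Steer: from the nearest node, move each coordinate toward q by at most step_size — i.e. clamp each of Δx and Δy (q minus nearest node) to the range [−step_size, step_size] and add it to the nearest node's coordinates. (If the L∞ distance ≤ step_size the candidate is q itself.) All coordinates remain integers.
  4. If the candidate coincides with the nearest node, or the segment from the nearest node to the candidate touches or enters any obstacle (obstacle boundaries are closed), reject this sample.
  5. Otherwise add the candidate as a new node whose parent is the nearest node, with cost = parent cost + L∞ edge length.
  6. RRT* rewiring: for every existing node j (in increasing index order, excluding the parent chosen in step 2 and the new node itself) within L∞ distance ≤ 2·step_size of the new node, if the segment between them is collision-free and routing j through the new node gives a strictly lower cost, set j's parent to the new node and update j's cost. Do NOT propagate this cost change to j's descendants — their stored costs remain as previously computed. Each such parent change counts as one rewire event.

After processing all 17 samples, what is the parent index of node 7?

Parent of node 7: 4

1. q=(19,5) nearest=0 d=18 new=(5,4) → add node 1 parent=0 cost=4
2. q=(42,4) nearest=1 d=37 new=(9,4) → add node 2 parent=1 cost=8
3. q=(31,10) nearest=2 d=22 new=(13,8) → blocked by [9,15]×[8,10], reject
4. q=(33,0) nearest=2 d=24 new=(13,0) → add node 3 parent=2 cost=12
5. q=(19,8) nearest=3 d=8 new=(17,4) → add node 4 parent=3 cost=16
6. q=(12,5) nearest=2 d=3 new=(12,5) → add node 5 parent=2 cost=11
7. q=(39,1) nearest=4 d=22 new=(21,1) → add node 6 parent=4 cost=20
8. q=(22,6) nearest=4 d=5 new=(21,6) → add node 7 parent=4 cost=20
9. q=(32,8) nearest=6 d=11 new=(25,5) → add node 8 parent=6 cost=24
10. q=(38,11) nearest=8 d=13 new=(29,9) → add node 9 parent=8 cost=28
11. q=(15,4) nearest=4 d=2 new=(15,4) → add node 10 parent=4 cost=18
12. q=(26,5) nearest=8 d=1 new=(26,5) → add node 11 parent=8 cost=25
13. q=(4,10) nearest=1 d=6 new=(4,8) → add node 12 parent=1 cost=8
14. q=(18,5) nearest=4 d=1 new=(18,5) → add node 13 parent=4 cost=17
15. q=(19,3) nearest=4 d=2 new=(19,3) → add node 14 parent=4 cost=18
16. q=(35,8) nearest=9 d=6 new=(33,8) → add node 15 parent=9 cost=32
17. q=(18,5) nearest=13 d=0 → coincident, reject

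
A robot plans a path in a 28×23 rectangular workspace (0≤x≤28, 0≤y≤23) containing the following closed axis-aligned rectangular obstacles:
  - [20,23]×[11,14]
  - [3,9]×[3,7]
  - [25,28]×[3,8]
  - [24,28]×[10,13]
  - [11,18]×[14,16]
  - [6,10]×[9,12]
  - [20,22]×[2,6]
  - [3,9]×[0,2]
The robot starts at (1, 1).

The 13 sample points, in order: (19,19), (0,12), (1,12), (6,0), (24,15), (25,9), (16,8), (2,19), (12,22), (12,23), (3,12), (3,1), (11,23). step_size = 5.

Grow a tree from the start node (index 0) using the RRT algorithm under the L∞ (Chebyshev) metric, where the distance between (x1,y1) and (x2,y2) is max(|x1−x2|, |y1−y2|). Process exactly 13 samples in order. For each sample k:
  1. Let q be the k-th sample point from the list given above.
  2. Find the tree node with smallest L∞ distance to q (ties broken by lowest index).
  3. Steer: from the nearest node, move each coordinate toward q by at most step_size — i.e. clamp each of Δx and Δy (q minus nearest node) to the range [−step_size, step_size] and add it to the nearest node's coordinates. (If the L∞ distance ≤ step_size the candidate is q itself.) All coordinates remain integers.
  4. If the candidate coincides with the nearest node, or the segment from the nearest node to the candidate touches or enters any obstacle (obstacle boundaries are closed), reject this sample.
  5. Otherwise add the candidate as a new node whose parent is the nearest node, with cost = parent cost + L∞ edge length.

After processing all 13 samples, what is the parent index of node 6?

Parent of node 6: 2

1. q=(19,19) nearest=0 d=18 new=(6,6) → blocked by [3,9]×[3,7], reject
2. q=(0,12) nearest=0 d=11 new=(0,6) → add node 1 parent=0 cost=5
3. q=(1,12) nearest=1 d=6 new=(1,11) → add node 2 parent=1 cost=10
4. q=(6,0) nearest=0 d=5 new=(6,0) → blocked by [3,9]×[0,2], reject
5. q=(24,15) nearest=0 d=23 new=(6,6) → blocked by [3,9]×[3,7], reject
6. q=(25,9) nearest=0 d=24 new=(6,6) → blocked by [3,9]×[3,7], reject
7. q=(16,8) nearest=0 d=15 new=(6,6) → blocked by [3,9]×[3,7], reject
8. q=(2,19) nearest=2 d=8 new=(2,16) → add node 3 parent=2 cost=15
9. q=(12,22) nearest=3 d=10 new=(7,21) → add node 4 parent=3 cost=20
10. q=(12,23) nearest=4 d=5 new=(12,23) → add node 5 parent=4 cost=25
11. q=(3,12) nearest=2 d=2 new=(3,12) → add node 6 parent=2 cost=12
12. q=(3,1) nearest=0 d=2 new=(3,1) → blocked by [3,9]×[0,2], reject
13. q=(11,23) nearest=5 d=1 new=(11,23) → add node 7 parent=5 cost=26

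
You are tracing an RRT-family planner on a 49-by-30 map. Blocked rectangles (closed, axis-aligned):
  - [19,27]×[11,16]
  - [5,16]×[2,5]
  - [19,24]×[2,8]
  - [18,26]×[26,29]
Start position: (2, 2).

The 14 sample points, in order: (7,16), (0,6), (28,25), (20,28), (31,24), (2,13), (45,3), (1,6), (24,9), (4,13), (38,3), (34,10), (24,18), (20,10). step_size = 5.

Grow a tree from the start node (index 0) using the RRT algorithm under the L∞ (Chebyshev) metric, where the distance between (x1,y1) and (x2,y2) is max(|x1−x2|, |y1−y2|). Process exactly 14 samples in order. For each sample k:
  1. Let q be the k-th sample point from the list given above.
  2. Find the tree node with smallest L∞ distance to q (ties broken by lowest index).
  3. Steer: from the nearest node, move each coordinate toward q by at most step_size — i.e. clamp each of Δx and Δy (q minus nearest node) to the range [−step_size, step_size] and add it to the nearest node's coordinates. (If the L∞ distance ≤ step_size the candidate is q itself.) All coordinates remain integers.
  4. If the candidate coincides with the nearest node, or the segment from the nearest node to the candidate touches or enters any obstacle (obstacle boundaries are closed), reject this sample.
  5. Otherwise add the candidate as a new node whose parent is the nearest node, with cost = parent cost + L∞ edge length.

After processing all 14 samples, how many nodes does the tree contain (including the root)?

1. q=(7,16) nearest=0 d=14 new=(7,7) → blocked by [5,16]×[2,5], reject
2. q=(0,6) nearest=0 d=4 new=(0,6) → add node 1 parent=0 cost=4
3. q=(28,25) nearest=0 d=26 new=(7,7) → blocked by [5,16]×[2,5], reject
4. q=(20,28) nearest=1 d=22 new=(5,11) → add node 2 parent=1 cost=9
5. q=(31,24) nearest=2 d=26 new=(10,16) → add node 3 parent=2 cost=14
6. q=(2,13) nearest=2 d=3 new=(2,13) → add node 4 parent=2 cost=12
7. q=(45,3) nearest=3 d=35 new=(15,11) → add node 5 parent=3 cost=19
8. q=(1,6) nearest=1 d=1 new=(1,6) → add node 6 parent=1 cost=5
9. q=(24,9) nearest=5 d=9 new=(20,9) → add node 7 parent=5 cost=24
10. q=(4,13) nearest=2 d=2 new=(4,13) → add node 8 parent=2 cost=11
11. q=(38,3) nearest=7 d=18 new=(25,4) → blocked by [19,24]×[2,8], reject
12. q=(34,10) nearest=7 d=14 new=(25,10) → add node 9 parent=7 cost=29
13. q=(24,18) nearest=9 d=8 new=(24,15) → blocked by [19,27]×[11,16], reject
14. q=(20,10) nearest=7 d=1 new=(20,10) → add node 10 parent=7 cost=25

Node count: 11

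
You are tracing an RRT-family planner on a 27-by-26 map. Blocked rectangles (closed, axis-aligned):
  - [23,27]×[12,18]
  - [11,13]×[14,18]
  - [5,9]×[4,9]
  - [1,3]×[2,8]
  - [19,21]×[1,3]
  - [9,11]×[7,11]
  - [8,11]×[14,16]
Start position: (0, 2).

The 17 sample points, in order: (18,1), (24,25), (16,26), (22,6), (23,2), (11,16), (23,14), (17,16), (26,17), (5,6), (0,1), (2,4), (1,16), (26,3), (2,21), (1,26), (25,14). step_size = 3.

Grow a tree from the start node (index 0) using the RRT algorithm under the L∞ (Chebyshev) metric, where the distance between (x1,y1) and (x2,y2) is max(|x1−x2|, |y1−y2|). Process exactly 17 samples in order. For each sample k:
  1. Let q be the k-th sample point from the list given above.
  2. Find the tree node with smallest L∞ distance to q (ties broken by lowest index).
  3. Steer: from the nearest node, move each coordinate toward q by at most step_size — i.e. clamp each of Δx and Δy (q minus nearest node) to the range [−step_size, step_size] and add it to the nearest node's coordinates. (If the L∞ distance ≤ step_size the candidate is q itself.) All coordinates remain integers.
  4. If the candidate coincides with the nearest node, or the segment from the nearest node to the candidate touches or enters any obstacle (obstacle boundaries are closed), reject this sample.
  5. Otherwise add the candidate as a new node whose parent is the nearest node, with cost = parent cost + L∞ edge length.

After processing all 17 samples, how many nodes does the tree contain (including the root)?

1. q=(18,1) nearest=0 d=18 new=(3,1) → add node 1 parent=0 cost=3
2. q=(24,25) nearest=0 d=24 new=(3,5) → blocked by [1,3]×[2,8], reject
3. q=(16,26) nearest=0 d=24 new=(3,5) → blocked by [1,3]×[2,8], reject
4. q=(22,6) nearest=1 d=19 new=(6,4) → blocked by [5,9]×[4,9], reject
5. q=(23,2) nearest=1 d=20 new=(6,2) → add node 2 parent=1 cost=6
6. q=(11,16) nearest=0 d=14 new=(3,5) → blocked by [1,3]×[2,8], reject
7. q=(23,14) nearest=2 d=17 new=(9,5) → blocked by [5,9]×[4,9], reject
8. q=(17,16) nearest=2 d=14 new=(9,5) → blocked by [5,9]×[4,9], reject
9. q=(26,17) nearest=2 d=20 new=(9,5) → blocked by [5,9]×[4,9], reject
10. q=(5,6) nearest=2 d=4 new=(5,5) → blocked by [5,9]×[4,9], reject
11. q=(0,1) nearest=0 d=1 new=(0,1) → add node 3 parent=0 cost=1
12. q=(2,4) nearest=0 d=2 new=(2,4) → blocked by [1,3]×[2,8], reject
13. q=(1,16) nearest=0 d=14 new=(1,5) → blocked by [1,3]×[2,8], reject
14. q=(26,3) nearest=2 d=20 new=(9,3) → add node 4 parent=2 cost=9
15. q=(2,21) nearest=4 d=18 new=(6,6) → blocked by [5,9]×[4,9], reject
16. q=(1,26) nearest=4 d=23 new=(6,6) → blocked by [5,9]×[4,9], reject
17. q=(25,14) nearest=4 d=16 new=(12,6) → add node 5 parent=4 cost=12

Node count: 6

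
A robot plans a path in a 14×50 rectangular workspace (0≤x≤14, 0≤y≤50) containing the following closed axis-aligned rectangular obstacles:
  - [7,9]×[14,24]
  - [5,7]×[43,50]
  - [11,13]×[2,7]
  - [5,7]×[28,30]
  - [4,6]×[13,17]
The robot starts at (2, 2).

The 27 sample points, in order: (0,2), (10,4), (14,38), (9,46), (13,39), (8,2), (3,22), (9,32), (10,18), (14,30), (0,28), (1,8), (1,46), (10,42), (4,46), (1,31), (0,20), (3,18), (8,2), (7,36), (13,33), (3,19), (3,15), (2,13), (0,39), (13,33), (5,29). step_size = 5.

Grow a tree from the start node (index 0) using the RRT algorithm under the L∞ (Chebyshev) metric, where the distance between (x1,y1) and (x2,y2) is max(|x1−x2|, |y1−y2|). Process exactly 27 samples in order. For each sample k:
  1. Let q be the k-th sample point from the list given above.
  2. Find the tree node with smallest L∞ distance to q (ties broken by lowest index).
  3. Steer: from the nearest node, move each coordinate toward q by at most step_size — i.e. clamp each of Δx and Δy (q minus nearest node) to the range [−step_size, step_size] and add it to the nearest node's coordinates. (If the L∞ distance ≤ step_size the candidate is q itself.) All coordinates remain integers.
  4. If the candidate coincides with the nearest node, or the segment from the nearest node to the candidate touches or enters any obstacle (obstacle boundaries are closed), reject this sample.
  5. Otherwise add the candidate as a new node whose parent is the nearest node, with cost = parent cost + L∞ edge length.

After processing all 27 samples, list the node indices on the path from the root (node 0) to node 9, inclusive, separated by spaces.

1. q=(0,2) nearest=0 d=2 new=(0,2) → add node 1 parent=0 cost=2
2. q=(10,4) nearest=0 d=8 new=(7,4) → add node 2 parent=0 cost=5
3. q=(14,38) nearest=2 d=34 new=(12,9) → add node 3 parent=2 cost=10
4. q=(9,46) nearest=3 d=37 new=(9,14) → blocked by [7,9]×[14,24], reject
5. q=(13,39) nearest=3 d=30 new=(13,14) → add node 4 parent=3 cost=15
6. q=(8,2) nearest=2 d=2 new=(8,2) → add node 5 parent=2 cost=7
7. q=(3,22) nearest=4 d=10 new=(8,19) → blocked by [7,9]×[14,24], reject
8. q=(9,32) nearest=4 d=18 new=(9,19) → blocked by [7,9]×[14,24], reject
9. q=(10,18) nearest=4 d=4 new=(10,18) → add node 6 parent=4 cost=19
10. q=(14,30) nearest=6 d=12 new=(14,23) → add node 7 parent=6 cost=24
11. q=(0,28) nearest=6 d=10 new=(5,23) → blocked by [7,9]×[14,24], reject
12. q=(1,8) nearest=0 d=6 new=(1,7) → add node 8 parent=0 cost=5
13. q=(1,46) nearest=7 d=23 new=(9,28) → add node 9 parent=7 cost=29
14. q=(10,42) nearest=9 d=14 new=(10,33) → add node 10 parent=9 cost=34
15. q=(4,46) nearest=10 d=13 new=(5,38) → add node 11 parent=10 cost=39
16. q=(1,31) nearest=11 d=7 new=(1,33) → add node 12 parent=11 cost=44
17. q=(0,20) nearest=9 d=9 new=(4,23) → add node 13 parent=9 cost=34
18. q=(3,18) nearest=13 d=5 new=(3,18) → add node 14 parent=13 cost=39
19. q=(8,2) nearest=5 d=0 → coincident, reject
20. q=(7,36) nearest=11 d=2 new=(7,36) → add node 15 parent=11 cost=41
21. q=(13,33) nearest=10 d=3 new=(13,33) → add node 16 parent=10 cost=37
22. q=(3,19) nearest=14 d=1 new=(3,19) → add node 17 parent=14 cost=40
23. q=(3,15) nearest=14 d=3 new=(3,15) → add node 18 parent=14 cost=42
24. q=(2,13) nearest=18 d=2 new=(2,13) → add node 19 parent=18 cost=44
25. q=(0,39) nearest=11 d=5 new=(0,39) → add node 20 parent=11 cost=44
26. q=(13,33) nearest=16 d=0 → coincident, reject
27. q=(5,29) nearest=9 d=4 new=(5,29) → blocked by [5,7]×[28,30], reject

Path: 0 2 3 4 6 7 9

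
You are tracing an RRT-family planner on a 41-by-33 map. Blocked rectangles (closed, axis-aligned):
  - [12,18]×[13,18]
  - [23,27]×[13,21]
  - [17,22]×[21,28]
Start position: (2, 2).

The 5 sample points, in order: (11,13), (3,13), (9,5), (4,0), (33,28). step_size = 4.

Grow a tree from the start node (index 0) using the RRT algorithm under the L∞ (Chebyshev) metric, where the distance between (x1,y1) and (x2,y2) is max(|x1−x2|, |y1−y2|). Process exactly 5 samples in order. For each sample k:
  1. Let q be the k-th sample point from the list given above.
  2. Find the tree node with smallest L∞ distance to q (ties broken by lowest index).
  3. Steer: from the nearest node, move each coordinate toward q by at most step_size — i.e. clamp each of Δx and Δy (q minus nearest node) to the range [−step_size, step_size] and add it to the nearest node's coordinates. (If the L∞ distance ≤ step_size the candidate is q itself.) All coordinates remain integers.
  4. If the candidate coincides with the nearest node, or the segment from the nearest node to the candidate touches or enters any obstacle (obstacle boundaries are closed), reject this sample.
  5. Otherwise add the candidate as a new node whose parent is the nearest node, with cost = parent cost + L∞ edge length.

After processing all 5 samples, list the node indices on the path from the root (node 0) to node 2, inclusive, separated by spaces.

Path: 0 1 2

1. q=(11,13) nearest=0 d=11 new=(6,6) → add node 1 parent=0 cost=4
2. q=(3,13) nearest=1 d=7 new=(3,10) → add node 2 parent=1 cost=8
3. q=(9,5) nearest=1 d=3 new=(9,5) → add node 3 parent=1 cost=7
4. q=(4,0) nearest=0 d=2 new=(4,0) → add node 4 parent=0 cost=2
5. q=(33,28) nearest=3 d=24 new=(13,9) → add node 5 parent=3 cost=11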